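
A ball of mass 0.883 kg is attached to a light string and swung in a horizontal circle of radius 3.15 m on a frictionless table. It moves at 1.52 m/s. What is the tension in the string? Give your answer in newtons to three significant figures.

The tension is the only horizontal force, so it supplies the full centripetal force: T = m v²/r = 0.883 × (1.520)²/3.15 = 0.883 × 2.310/3.15 = 0.6476 N.

0.648 N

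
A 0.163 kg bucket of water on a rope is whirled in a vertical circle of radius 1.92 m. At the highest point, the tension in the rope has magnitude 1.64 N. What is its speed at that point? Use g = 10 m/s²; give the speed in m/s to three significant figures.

At the top, T + mg = mv²/r, so v = √(r(T/m + g)) = √(1.92 × (1.64/0.163 + 10.0)) = √(1.92 × 20.06) = √38.52 = 6.206 m/s.

6.21 m/s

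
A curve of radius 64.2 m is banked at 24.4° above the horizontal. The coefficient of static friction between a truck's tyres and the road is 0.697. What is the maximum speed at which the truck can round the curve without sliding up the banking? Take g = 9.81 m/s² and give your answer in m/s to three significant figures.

At the maximum speed, friction acts down the slope at its limiting value f = μN. Radially (horizontal, toward centre): N sinθ + μN cosθ = mv²/r. Vertically: N cosθ − μN sinθ = mg.
Dividing: v² = r g (sinθ + μcosθ)/(cosθ − μsinθ).
sinθ + μcosθ = 0.4131 + 0.697×0.9107 = 1.048; cosθ − μsinθ = 0.9107 − 0.697×0.4131 = 0.6227.
v² = 64.2 × 9.81 × 1.048/0.6227 = 1060 m²/s², so v = 32.55 m/s.

32.6 m/s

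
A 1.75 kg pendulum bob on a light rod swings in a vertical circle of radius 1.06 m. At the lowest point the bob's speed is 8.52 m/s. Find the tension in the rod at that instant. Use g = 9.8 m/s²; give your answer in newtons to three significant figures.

At the lowest point, T points up (toward the centre) and the weight mg points down (away from the centre), so the net inward force is T − mg = mv²/r.
T = m(v²/r + g) = 1.75 × ((8.52)²/1.06 + 9.8) = 1.75 × (68.48 + 9.8) = 1.75 × 78.28 = 137.0 N.

137 N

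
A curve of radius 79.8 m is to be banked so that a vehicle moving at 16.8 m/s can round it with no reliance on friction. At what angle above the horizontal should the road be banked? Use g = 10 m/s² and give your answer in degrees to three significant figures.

19.5°

For a frictionless banked turn: horizontally N sinθ = mv²/r and vertically N cosθ = mg.
Dividing: tanθ = v²/(r g) = (16.8)²/(79.8 × 10.0) = 282.2/798.0 = 0.3537.
θ = arctan(0.3537) = 19.48°.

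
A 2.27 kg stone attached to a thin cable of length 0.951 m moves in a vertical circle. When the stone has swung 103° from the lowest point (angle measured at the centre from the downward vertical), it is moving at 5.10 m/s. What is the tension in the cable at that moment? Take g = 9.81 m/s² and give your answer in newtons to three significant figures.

57.1 N

Take the radial direction toward the centre of the circle as positive. The component of the weight along the string toward the centre is −mg cos φ (φ measured from the bottom), so Newton's second law along the string gives T − mg cos φ = m v²/r.
cos 103° = -0.2250, so T = m(v²/r + g cos φ) = 2.27 × ((5.10)²/0.951 + 9.81 × -0.2250) = 2.27 × (27.35 + (-2.207)) = 2.27 × 25.14 = 57.08 N.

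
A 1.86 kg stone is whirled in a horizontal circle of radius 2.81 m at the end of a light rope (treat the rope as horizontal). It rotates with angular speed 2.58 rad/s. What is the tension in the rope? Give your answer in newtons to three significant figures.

v = ωr = 2.58 × 2.81 = 7.250 m/s.
The tension is the only horizontal force, so it supplies the full centripetal force: T = m v²/r = 1.86 × (7.250)²/2.81 = 1.86 × 52.56/2.81 = 34.79 N.

34.8 N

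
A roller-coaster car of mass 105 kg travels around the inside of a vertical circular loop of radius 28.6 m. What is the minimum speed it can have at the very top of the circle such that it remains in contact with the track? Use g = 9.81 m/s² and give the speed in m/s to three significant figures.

At the highest point the centre is directly below, so both the weight and N act inward: N + mg = mv²/r.
At minimum speed N → 0, so mg = mv_min²/r ⇒ v_min = √(g r) = √(9.81 × 28.6) = 16.75 m/s.

16.8 m/s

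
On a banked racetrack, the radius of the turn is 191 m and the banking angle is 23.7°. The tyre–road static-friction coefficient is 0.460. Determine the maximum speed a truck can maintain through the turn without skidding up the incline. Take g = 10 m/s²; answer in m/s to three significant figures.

At the maximum speed, friction acts down the slope at its limiting value f = μN. Radially (horizontal, toward centre): N sinθ + μN cosθ = mv²/r. Vertically: N cosθ − μN sinθ = mg.
Dividing: v² = r g (sinθ + μcosθ)/(cosθ − μsinθ).
sinθ + μcosθ = 0.4019 + 0.460×0.9157 = 0.8232; cosθ − μsinθ = 0.9157 − 0.460×0.4019 = 0.7308.
v² = 191 × 10.0 × 0.8232/0.7308 = 2151 m²/s², so v = 46.38 m/s.

46.4 m/s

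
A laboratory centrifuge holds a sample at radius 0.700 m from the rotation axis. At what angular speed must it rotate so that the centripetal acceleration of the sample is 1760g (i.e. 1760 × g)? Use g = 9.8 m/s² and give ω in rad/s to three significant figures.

Centripetal acceleration a_c = ω²r. Setting ω²r = 1760g:
ω = √(1760g / r) = √(1760 × 9.8 / 0.700) = √24640 = 157.0 rad/s.

157 rad/s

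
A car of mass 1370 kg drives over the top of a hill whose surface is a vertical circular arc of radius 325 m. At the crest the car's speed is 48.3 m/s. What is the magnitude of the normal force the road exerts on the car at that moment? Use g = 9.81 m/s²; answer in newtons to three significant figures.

At the crest the centripetal acceleration points downward (toward the centre of the arc), so mg − N = mv²/r.
N = m(g − v²/r) = 1370 × (9.81 − (48.3)²/325) = 1370 × (9.81 − 7.178) = 1370 × 2.632 = 3606 N.

3610 N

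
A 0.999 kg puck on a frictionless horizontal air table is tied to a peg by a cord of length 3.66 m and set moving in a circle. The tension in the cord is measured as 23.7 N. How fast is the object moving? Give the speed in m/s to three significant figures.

T = m v²/r ⇒ v = √(T r / m) = √(23.7 × 3.66 / 0.999) = √86.83 = 9.318 m/s.

9.32 m/s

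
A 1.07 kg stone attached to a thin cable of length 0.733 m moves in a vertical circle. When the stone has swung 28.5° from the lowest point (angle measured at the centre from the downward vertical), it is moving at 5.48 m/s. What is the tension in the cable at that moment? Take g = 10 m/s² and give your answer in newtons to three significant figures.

53.2 N

Take the radial direction toward the centre of the circle as positive. The component of the weight along the string toward the centre is −mg cos φ (φ measured from the bottom), so Newton's second law along the string gives T − mg cos φ = m v²/r.
cos 28.5° = 0.8788, so T = m(v²/r + g cos φ) = 1.07 × ((5.48)²/0.733 + 10.0 × 0.8788) = 1.07 × (40.97 + (8.788)) = 1.07 × 49.76 = 53.24 N.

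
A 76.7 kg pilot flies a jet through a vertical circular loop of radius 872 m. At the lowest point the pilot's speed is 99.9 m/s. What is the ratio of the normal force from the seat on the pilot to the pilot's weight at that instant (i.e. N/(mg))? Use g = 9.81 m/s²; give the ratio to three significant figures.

At the bottom, N − mg = mv²/r, so N = m(v²/r + g) and N/(mg) = v²/(rg) + 1 = (99.9)²/(872 × 9.81) + 1 = 1.167 + 1 = 2.167.

2.17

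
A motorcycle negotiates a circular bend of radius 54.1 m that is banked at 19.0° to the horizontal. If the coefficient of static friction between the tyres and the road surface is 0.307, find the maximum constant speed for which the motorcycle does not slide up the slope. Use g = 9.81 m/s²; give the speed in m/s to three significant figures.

At the maximum speed, friction acts down the slope at its limiting value f = μN. Radially (horizontal, toward centre): N sinθ + μN cosθ = mv²/r. Vertically: N cosθ − μN sinθ = mg.
Dividing: v² = r g (sinθ + μcosθ)/(cosθ − μsinθ).
sinθ + μcosθ = 0.3256 + 0.307×0.9455 = 0.6158; cosθ − μsinθ = 0.9455 − 0.307×0.3256 = 0.8456.
v² = 54.1 × 9.81 × 0.6158/0.8456 = 386.5 m²/s², so v = 19.66 m/s.

19.7 m/s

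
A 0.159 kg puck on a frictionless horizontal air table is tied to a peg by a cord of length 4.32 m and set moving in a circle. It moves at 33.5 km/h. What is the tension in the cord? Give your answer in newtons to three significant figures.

3.19 N

v = 33.5 km/h = 33.5/3.6 = 9.306 m/s.
The tension is the only horizontal force, so it supplies the full centripetal force: T = m v²/r = 0.159 × (9.306)²/4.32 = 0.159 × 86.59/4.32 = 3.187 N.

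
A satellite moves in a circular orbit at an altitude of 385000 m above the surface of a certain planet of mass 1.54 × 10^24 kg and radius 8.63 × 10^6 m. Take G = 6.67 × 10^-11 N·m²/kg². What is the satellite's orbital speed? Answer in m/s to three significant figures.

Orbital radius r = R + h = 8.63 × 10^6 + 385000 = 9.015 × 10^6 m.
Gravity supplies the centripetal force: G M m / r² = m v² / r, so v = √(GM/r).
v = √(6.67 × 10^-11 × 1.54 × 10^24 / 9.015 × 10^6) = √(1.139 × 10^7) = 3376 m/s.

3380 m/s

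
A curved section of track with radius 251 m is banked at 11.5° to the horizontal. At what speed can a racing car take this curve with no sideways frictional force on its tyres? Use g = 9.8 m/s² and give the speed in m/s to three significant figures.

On a frictionless banked curve, N sinθ = mv²/r and N cosθ = mg, so tanθ = v²/(rg).
v = √(r g tanθ) = √(251 × 9.8 × tan 11.5°) = √(251 × 9.8 × 0.2035) = √500.5 = 22.37 m/s.

22.4 m/s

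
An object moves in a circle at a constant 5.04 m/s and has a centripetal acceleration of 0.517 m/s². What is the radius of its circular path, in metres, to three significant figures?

49.1 m

a_c = v²/r ⇒ r = v²/a_c = (5.04)²/0.517 = 25.40/0.517 = 49.13 m.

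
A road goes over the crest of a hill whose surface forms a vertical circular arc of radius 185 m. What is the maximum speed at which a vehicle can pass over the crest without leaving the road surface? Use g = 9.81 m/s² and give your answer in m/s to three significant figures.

At the crest the centre of the circle is below the vehicle, so the net downward (centripetal) force is mg − N = mv²/r.
The vehicle leaves the road when N → 0, giving v_max = √(g r) = √(9.81 × 185) = 42.60 m/s.

42.6 m/s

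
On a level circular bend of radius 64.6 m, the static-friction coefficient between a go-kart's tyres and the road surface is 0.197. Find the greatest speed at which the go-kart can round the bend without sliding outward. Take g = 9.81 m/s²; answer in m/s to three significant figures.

The only inward force on a level bend is static friction, so at the limit f_s = μ_s N = μ_s m g = m v²/r.
Mass cancels: v_max = √(μ_s g r) = √(0.197 × 9.81 × 64.6) = √124.8 = 11.17 m/s.

11.2 m/s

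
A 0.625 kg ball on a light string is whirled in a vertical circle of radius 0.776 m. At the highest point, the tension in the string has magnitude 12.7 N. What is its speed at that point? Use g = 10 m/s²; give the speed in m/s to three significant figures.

4.85 m/s

At the top, T + mg = mv²/r, so v = √(r(T/m + g)) = √(0.776 × (12.7/0.625 + 10.0)) = √(0.776 × 30.32) = √23.53 = 4.851 m/s.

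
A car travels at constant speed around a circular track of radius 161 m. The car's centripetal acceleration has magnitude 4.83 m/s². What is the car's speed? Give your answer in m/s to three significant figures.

a_c = v²/r ⇒ v = √(a_c · r) = √(4.83 × 161) = √777.6 = 27.89 m/s.

27.9 m/s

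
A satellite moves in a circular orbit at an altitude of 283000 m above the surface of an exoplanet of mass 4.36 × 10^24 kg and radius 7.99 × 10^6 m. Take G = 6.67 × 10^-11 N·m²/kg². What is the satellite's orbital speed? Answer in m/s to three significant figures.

5930 m/s

Orbital radius r = R + h = 7.99 × 10^6 + 283000 = 8.273 × 10^6 m.
Gravity supplies the centripetal force: G M m / r² = m v² / r, so v = √(GM/r).
v = √(6.67 × 10^-11 × 4.36 × 10^24 / 8.273 × 10^6) = √(3.515 × 10^7) = 5929 m/s.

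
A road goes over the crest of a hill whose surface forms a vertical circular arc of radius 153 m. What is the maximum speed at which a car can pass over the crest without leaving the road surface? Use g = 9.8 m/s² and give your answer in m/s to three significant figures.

At the crest the centre of the circle is below the car, so the net downward (centripetal) force is mg − N = mv²/r.
The car leaves the road when N → 0, giving v_max = √(g r) = √(9.8 × 153) = 38.72 m/s.

38.7 m/s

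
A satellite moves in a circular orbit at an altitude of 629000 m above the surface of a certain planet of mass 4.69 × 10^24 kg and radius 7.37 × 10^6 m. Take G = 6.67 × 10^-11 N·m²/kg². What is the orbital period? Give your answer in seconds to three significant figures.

8040 s

r = R + h = 7.37 × 10^6 + 629000 = 7.999 × 10^6 m. Gravity provides the centripetal force: G M m / r² = m v² / r ⇒ v = √(GM/r) = 6254 m/s.
T = 2πr/v = 2π × 7.999 × 10^6 / 6254 = 8037 s.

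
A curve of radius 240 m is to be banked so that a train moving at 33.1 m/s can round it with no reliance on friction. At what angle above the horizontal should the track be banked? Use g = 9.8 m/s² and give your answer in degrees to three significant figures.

25.0°

For a frictionless banked turn: horizontally N sinθ = mv²/r and vertically N cosθ = mg.
Dividing: tanθ = v²/(r g) = (33.1)²/(240 × 9.8) = 1096/2352 = 0.4658.
θ = arctan(0.4658) = 24.98°.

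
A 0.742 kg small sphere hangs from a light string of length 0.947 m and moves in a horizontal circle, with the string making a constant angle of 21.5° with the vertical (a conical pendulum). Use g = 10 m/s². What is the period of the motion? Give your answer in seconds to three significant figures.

1.87 s

r = L sinθ = 0.3471 m. From T sinθ = mω²r and T cosθ = mg: tanθ = ω²r/g, so ω² = g tanθ / r = g/(L cosθ).
ω = √(g/(L cosθ)) = √(10.0/(0.947 × 0.9304)) = √11.35 = 3.369 rad/s.
Period = 2π/ω = 1.865 s.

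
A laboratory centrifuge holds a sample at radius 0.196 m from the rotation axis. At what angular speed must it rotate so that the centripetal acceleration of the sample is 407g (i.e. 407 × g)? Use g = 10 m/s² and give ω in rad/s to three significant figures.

144 rad/s

Centripetal acceleration a_c = ω²r. Setting ω²r = 407g:
ω = √(407g / r) = √(407 × 10.0 / 0.196) = √20770 = 144.1 rad/s.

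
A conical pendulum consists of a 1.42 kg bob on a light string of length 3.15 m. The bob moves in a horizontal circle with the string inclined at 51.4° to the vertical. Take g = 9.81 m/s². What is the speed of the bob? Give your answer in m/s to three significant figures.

5.50 m/s

The radius of the circle is r = L sinθ = 3.15 × sin 51.4° = 2.462 m.
Horizontally T sinθ = mv²/r and vertically T cosθ = mg, so tanθ = v²/(rg).
v = √(r g tanθ) = √(2.462 × 9.81 × 1.253) = √30.25 = 5.500 m/s.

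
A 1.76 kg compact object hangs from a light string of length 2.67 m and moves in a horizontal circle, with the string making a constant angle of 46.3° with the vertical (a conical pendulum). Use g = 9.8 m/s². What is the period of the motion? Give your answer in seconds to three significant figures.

r = L sinθ = 1.930 m. From T sinθ = mω²r and T cosθ = mg: tanθ = ω²r/g, so ω² = g tanθ / r = g/(L cosθ).
ω = √(g/(L cosθ)) = √(9.8/(2.67 × 0.6909)) = √5.313 = 2.305 rad/s.
Period = 2π/ω = 2.726 s.

2.73 s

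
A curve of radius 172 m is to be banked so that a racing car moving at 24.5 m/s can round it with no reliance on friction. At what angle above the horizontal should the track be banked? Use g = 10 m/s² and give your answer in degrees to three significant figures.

19.2°

For a frictionless banked turn: horizontally N sinθ = mv²/r and vertically N cosθ = mg.
Dividing: tanθ = v²/(r g) = (24.5)²/(172 × 10.0) = 600.2/1720 = 0.3490.
θ = arctan(0.3490) = 19.24°.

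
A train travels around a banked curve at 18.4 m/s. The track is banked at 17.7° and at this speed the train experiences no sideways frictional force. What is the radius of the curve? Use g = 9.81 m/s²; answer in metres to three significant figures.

Frictionless banking: tanθ = v²/(rg), so r = v²/(g tanθ).
r = (18.4)²/(9.81 × tan 17.7°) = 338.6/(9.81 × 0.3191) = 338.6/3.131 = 108.1 m.

108 m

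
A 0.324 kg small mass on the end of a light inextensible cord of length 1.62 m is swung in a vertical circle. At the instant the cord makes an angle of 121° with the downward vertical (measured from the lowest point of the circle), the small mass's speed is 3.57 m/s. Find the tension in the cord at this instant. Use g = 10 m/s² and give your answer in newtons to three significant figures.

Take the radial direction toward the centre of the circle as positive. The component of the weight along the string toward the centre is −mg cos φ (φ measured from the bottom), so Newton's second law along the string gives T − mg cos φ = m v²/r.
cos 121° = -0.5150, so T = m(v²/r + g cos φ) = 0.324 × ((3.57)²/1.62 + 10.0 × -0.5150) = 0.324 × (7.867 + (-5.150)) = 0.324 × 2.717 = 0.8803 N.

0.880 N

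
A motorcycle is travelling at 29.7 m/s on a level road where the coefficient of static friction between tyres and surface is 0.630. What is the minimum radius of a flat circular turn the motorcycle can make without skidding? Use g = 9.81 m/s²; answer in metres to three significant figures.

At the limit, μ_s m g = m v²/r, so r_min = v²/(μ_s g) = (29.7)²/(0.630 × 9.81) = 882.1/6.180 = 142.7 m.

143 m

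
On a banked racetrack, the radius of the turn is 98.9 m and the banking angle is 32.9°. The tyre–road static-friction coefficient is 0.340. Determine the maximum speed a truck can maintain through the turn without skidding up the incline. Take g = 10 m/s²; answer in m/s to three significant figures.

35.4 m/s

At the maximum speed, friction acts down the slope at its limiting value f = μN. Radially (horizontal, toward centre): N sinθ + μN cosθ = mv²/r. Vertically: N cosθ − μN sinθ = mg.
Dividing: v² = r g (sinθ + μcosθ)/(cosθ − μsinθ).
sinθ + μcosθ = 0.5432 + 0.340×0.8396 = 0.8286; cosθ − μsinθ = 0.8396 − 0.340×0.5432 = 0.6549.
v² = 98.9 × 10.0 × 0.8286/0.6549 = 1251 m²/s², so v = 35.37 m/s.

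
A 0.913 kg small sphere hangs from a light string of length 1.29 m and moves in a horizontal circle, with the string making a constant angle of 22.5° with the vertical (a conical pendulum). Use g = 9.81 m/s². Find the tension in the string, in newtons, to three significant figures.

9.69 N

Vertically the bob has no acceleration, so T cosθ = mg.
T = mg/cosθ = 0.913 × 9.81 / cos 22.5° = 8.957/0.9239 = 9.694 N.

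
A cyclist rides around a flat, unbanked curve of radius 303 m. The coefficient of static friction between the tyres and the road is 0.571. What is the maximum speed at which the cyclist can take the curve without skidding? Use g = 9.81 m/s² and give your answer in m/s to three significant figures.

41.2 m/s

On a flat curve, static friction is the only horizontal force, so it must supply the full centripetal force: μ_s m g = m v²/r.
Mass cancels: v_max = √(μ_s g r) = √(0.571 × 9.81 × 303) = √1697 = 41.20 m/s.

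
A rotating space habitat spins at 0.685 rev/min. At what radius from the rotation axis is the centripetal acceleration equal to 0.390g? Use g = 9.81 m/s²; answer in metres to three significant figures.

ω = 0.685 rev/min × 2π/60 = 0.07173 rad/s.
a_c = ω²r = 0.390g ⇒ r = 0.390 × 9.81 / (0.07173)² = 3.826/0.005146 = 743.5 m.

744 m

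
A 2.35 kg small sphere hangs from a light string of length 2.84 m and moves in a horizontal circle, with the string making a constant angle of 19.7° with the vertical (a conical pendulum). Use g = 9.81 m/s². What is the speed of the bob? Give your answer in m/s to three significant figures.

The radius of the circle is r = L sinθ = 2.84 × sin 19.7° = 0.9574 m.
Horizontally T sinθ = mv²/r and vertically T cosθ = mg, so tanθ = v²/(rg).
v = √(r g tanθ) = √(0.9574 × 9.81 × 0.3581) = √3.363 = 1.834 m/s.

1.83 m/s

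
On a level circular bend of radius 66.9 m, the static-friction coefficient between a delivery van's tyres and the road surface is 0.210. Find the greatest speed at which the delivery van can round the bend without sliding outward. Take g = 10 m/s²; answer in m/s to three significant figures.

On a flat curve, static friction is the only horizontal force, so it must supply the full centripetal force: μ_s m g = m v²/r.
Mass cancels: v_max = √(μ_s g r) = √(0.210 × 10.0 × 66.9) = √140.5 = 11.85 m/s.

11.9 m/s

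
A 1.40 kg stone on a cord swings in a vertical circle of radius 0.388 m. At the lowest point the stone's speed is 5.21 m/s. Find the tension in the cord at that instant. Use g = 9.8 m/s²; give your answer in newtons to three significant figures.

At the lowest point, T points up (toward the centre) and the weight mg points down (away from the centre), so the net inward force is T − mg = mv²/r.
T = m(v²/r + g) = 1.40 × ((5.21)²/0.388 + 9.8) = 1.40 × (69.96 + 9.8) = 1.40 × 79.76 = 111.7 N.

112 N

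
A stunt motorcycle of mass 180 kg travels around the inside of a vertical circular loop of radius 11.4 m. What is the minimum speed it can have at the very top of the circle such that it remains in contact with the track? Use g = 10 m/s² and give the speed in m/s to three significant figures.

10.7 m/s

At the highest point the centre is directly below, so both the weight and N act inward: N + mg = mv²/r.
At minimum speed N → 0, so mg = mv_min²/r ⇒ v_min = √(g r) = √(10.0 × 11.4) = 10.68 m/s.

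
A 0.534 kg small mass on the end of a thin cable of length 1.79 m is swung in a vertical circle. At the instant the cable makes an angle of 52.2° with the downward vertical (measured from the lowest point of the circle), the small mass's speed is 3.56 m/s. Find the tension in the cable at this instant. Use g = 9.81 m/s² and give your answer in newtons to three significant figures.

6.99 N

Take the radial direction toward the centre of the circle as positive. The component of the weight along the string toward the centre is −mg cos φ (φ measured from the bottom), so Newton's second law along the string gives T − mg cos φ = m v²/r.
cos 52.2° = 0.6129, so T = m(v²/r + g cos φ) = 0.534 × ((3.56)²/1.79 + 9.81 × 0.6129) = 0.534 × (7.080 + (6.013)) = 0.534 × 13.09 = 6.992 N.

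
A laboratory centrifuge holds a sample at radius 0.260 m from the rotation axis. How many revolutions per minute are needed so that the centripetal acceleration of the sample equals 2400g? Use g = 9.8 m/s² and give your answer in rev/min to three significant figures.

2870 rev/min

Require ω²r = 2400g, so ω = √(2400 × 9.8/0.260) = 300.8 rad/s.
In rev/min: ω × 60/(2π) = 300.8 × 60/(2π) = 2872 rev/min.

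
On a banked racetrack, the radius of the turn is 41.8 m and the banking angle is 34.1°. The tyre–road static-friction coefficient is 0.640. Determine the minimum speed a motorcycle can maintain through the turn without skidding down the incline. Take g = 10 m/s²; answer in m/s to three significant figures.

3.29 m/s

At the minimum speed, friction acts up the slope at its limiting value f = μN. Radially (horizontal, toward centre): N sinθ − μN cosθ = mv²/r. Vertically: N cosθ + μN sinθ = mg.
Dividing: v² = r g (sinθ − μcosθ)/(cosθ + μsinθ).
sinθ − μcosθ = 0.5606 − 0.640×0.8281 = 0.03068; cosθ + μsinθ = 0.8281 + 0.640×0.5606 = 1.187.
v² = 41.8 × 10.0 × 0.03068/1.187 = 10.81 m²/s², so v = 3.287 m/s.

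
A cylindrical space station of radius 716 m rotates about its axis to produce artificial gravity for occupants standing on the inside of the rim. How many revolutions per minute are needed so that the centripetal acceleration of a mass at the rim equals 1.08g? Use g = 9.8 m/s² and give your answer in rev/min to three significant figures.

Require ω²r = 1.08g, so ω = √(1.08 × 9.8/716) = 0.1216 rad/s.
In rev/min: ω × 60/(2π) = 0.1216 × 60/(2π) = 1.161 rev/min.

1.16 rev/min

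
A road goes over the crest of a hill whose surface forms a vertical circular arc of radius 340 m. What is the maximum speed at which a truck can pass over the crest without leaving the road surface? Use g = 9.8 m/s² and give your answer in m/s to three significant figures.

At the crest the centre of the circle is below the truck, so the net downward (centripetal) force is mg − N = mv²/r.
The truck leaves the road when N → 0, giving v_max = √(g r) = √(9.8 × 340) = 57.72 m/s.

57.7 m/s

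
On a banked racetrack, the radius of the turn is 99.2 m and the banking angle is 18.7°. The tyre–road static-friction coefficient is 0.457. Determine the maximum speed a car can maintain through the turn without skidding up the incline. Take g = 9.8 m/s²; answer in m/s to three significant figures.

At the maximum speed, friction acts down the slope at its limiting value f = μN. Radially (horizontal, toward centre): N sinθ + μN cosθ = mv²/r. Vertically: N cosθ − μN sinθ = mg.
Dividing: v² = r g (sinθ + μcosθ)/(cosθ − μsinθ).
sinθ + μcosθ = 0.3206 + 0.457×0.9472 = 0.7535; cosθ − μsinθ = 0.9472 − 0.457×0.3206 = 0.8007.
v² = 99.2 × 9.8 × 0.7535/0.8007 = 914.8 m²/s², so v = 30.25 m/s.

30.2 m/s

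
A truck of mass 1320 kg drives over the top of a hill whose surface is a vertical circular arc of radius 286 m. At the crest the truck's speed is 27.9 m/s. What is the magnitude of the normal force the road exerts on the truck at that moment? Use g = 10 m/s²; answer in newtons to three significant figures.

9610 N

At the crest the centripetal acceleration points downward (toward the centre of the arc), so mg − N = mv²/r.
N = m(g − v²/r) = 1320 × (10.0 − (27.9)²/286) = 1320 × (10.0 − 2.722) = 1320 × 7.278 = 9607 N.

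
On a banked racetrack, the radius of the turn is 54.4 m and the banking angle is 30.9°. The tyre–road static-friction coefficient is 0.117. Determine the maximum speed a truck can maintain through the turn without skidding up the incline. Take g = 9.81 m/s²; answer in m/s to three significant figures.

20.3 m/s

At the maximum speed, friction acts down the slope at its limiting value f = μN. Radially (horizontal, toward centre): N sinθ + μN cosθ = mv²/r. Vertically: N cosθ − μN sinθ = mg.
Dividing: v² = r g (sinθ + μcosθ)/(cosθ − μsinθ).
sinθ + μcosθ = 0.5135 + 0.117×0.8581 = 0.6139; cosθ − μsinθ = 0.8581 − 0.117×0.5135 = 0.7980.
v² = 54.4 × 9.81 × 0.6139/0.7980 = 410.6 m²/s², so v = 20.26 m/s.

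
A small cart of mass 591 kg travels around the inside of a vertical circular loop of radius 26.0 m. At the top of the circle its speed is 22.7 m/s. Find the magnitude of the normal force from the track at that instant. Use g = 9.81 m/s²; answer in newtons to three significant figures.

At the top, both N and the weight mg point inward (toward the centre), so N + mg = mv²/r.
N = m(v²/r − g) = 591 × ((22.7)²/26.0 − 9.81) = 591 × (19.82 − 9.81) = 591 × 10.01 = 5915 N.

5920 N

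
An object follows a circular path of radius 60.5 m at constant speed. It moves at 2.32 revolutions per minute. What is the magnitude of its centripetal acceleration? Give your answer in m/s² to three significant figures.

ω = 2.32 rev/min × 2π/60 = 0.2429 rad/s, so v = ωr = 0.2429 × 60.5 = 14.70 m/s.
a_c = v²/r = (14.70)²/60.5 = 216.0/60.5 = 3.571 m/s².

3.57 m/s²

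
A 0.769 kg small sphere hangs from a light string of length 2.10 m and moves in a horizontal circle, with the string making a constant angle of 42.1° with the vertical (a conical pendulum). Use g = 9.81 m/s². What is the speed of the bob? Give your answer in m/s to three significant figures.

3.53 m/s

The radius of the circle is r = L sinθ = 2.10 × sin 42.1° = 1.408 m.
Horizontally T sinθ = mv²/r and vertically T cosθ = mg, so tanθ = v²/(rg).
v = √(r g tanθ) = √(1.408 × 9.81 × 0.9036) = √12.48 = 3.533 m/s.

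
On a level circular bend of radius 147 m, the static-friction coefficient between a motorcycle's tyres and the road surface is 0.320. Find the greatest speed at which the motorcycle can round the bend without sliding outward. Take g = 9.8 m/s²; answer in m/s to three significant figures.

On a flat curve, static friction is the only horizontal force, so it must supply the full centripetal force: μ_s m g = m v²/r.
Mass cancels: v_max = √(μ_s g r) = √(0.320 × 9.8 × 147) = √461.0 = 21.47 m/s.

21.5 m/s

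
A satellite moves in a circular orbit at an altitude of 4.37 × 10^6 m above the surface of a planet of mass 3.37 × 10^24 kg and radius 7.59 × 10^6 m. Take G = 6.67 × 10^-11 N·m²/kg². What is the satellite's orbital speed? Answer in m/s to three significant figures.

4340 m/s

Orbital radius r = R + h = 7.59 × 10^6 + 4.37 × 10^6 = 1.196 × 10^7 m.
Gravity supplies the centripetal force: G M m / r² = m v² / r, so v = √(GM/r).
v = √(6.67 × 10^-11 × 3.37 × 10^24 / 1.196 × 10^7) = √(1.879 × 10^7) = 4335 m/s.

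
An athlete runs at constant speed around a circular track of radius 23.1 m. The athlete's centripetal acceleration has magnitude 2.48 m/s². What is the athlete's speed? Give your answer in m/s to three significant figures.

7.57 m/s

a_c = v²/r ⇒ v = √(a_c · r) = √(2.48 × 23.1) = √57.29 = 7.569 m/s.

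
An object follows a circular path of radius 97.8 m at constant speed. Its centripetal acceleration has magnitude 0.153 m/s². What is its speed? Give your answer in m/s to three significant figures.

3.87 m/s

a_c = v²/r ⇒ v = √(a_c · r) = √(0.153 × 97.8) = √14.96 = 3.868 m/s.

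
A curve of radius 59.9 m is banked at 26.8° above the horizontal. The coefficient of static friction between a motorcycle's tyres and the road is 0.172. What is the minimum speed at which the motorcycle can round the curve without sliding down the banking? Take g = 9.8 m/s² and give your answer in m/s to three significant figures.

At the minimum speed, friction acts up the slope at its limiting value f = μN. Radially (horizontal, toward centre): N sinθ − μN cosθ = mv²/r. Vertically: N cosθ + μN sinθ = mg.
Dividing: v² = r g (sinθ − μcosθ)/(cosθ + μsinθ).
sinθ − μcosθ = 0.4509 − 0.172×0.8926 = 0.2974; cosθ + μsinθ = 0.8926 + 0.172×0.4509 = 0.9701.
v² = 59.9 × 9.8 × 0.2974/0.9701 = 179.9 m²/s², so v = 13.41 m/s.

13.4 m/s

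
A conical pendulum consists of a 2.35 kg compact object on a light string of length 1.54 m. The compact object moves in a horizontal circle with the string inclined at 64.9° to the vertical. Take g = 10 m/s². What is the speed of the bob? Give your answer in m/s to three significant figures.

The radius of the circle is r = L sinθ = 1.54 × sin 64.9° = 1.395 m.
Horizontally T sinθ = mv²/r and vertically T cosθ = mg, so tanθ = v²/(rg).
v = √(r g tanθ) = √(1.395 × 10.0 × 2.135) = √29.77 = 5.456 m/s.

5.46 m/s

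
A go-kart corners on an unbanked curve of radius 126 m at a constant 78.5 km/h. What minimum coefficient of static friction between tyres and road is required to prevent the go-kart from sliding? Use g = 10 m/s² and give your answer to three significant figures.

0.377

v = 78.5/3.6 = 21.81 m/s.
Friction provides the centripetal force: μ_s m g = m v²/r, so μ_s = v²/(g r) = (21.81)²/(10.0 × 126) = 475.5/1260 = 0.3774.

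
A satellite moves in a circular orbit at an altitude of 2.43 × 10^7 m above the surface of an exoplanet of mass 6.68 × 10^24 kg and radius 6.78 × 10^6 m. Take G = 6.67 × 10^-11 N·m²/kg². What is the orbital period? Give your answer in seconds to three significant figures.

r = R + h = 6.78 × 10^6 + 2.43 × 10^7 = 3.108 × 10^7 m. Gravity provides the centripetal force: G M m / r² = m v² / r ⇒ v = √(GM/r) = 3786 m/s.
T = 2πr/v = 2π × 3.108 × 10^7 / 3786 = 51580 s.

51600 s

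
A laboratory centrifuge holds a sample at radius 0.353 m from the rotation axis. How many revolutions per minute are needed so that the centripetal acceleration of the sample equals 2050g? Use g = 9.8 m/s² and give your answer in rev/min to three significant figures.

Require ω²r = 2050g, so ω = √(2050 × 9.8/0.353) = 238.6 rad/s.
In rev/min: ω × 60/(2π) = 238.6 × 60/(2π) = 2278 rev/min.

2280 rev/min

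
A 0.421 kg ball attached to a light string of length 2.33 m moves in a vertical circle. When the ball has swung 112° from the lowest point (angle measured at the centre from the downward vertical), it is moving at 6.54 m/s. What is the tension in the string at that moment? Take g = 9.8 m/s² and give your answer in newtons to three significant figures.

Take the radial direction toward the centre of the circle as positive. The component of the weight along the string toward the centre is −mg cos φ (φ measured from the bottom), so Newton's second law along the string gives T − mg cos φ = m v²/r.
cos 112° = -0.3746, so T = m(v²/r + g cos φ) = 0.421 × ((6.54)²/2.33 + 9.8 × -0.3746) = 0.421 × (18.36 + (-3.671)) = 0.421 × 14.69 = 6.183 N.

6.18 N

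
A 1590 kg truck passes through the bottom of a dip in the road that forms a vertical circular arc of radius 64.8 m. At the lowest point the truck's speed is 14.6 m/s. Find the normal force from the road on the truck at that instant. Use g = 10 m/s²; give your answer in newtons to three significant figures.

21100 N

At the lowest point, N points up (toward the centre) and the weight mg points down (away from the centre), so the net inward force is N − mg = mv²/r.
N = m(v²/r + g) = 1590 × ((14.6)²/64.8 + 10.0) = 1590 × (3.290 + 10.0) = 1590 × 13.29 = 21130 N.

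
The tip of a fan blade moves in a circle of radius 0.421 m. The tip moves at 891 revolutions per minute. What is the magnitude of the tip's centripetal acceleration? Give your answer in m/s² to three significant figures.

3670 m/s²

ω = 891 rev/min × 2π/60 = 93.31 rad/s, so v = ωr = 93.31 × 0.421 = 39.28 m/s.
a_c = v²/r = (39.28)²/0.421 = 1543/0.421 = 3665 m/s².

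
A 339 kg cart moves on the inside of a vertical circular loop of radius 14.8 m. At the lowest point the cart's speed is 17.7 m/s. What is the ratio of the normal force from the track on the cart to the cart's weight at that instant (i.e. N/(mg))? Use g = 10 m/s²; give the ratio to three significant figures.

At the bottom, N − mg = mv²/r, so N = m(v²/r + g) and N/(mg) = v²/(rg) + 1 = (17.7)²/(14.8 × 10.0) + 1 = 2.117 + 1 = 3.117.

3.12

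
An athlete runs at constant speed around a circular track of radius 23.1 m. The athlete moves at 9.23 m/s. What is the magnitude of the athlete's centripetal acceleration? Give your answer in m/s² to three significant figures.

3.69 m/s²

a_c = v²/r = (9.230)²/23.1 = 85.19/23.1 = 3.688 m/s².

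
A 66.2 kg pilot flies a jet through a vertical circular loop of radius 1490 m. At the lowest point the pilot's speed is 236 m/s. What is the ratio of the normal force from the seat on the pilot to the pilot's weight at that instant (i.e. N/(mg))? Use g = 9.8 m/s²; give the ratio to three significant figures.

At the bottom, N − mg = mv²/r, so N = m(v²/r + g) and N/(mg) = v²/(rg) + 1 = (236)²/(1490 × 9.8) + 1 = 3.814 + 1 = 4.814.

4.81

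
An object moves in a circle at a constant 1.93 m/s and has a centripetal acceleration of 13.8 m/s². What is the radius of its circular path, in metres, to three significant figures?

a_c = v²/r ⇒ r = v²/a_c = (1.93)²/13.8 = 3.725/13.8 = 0.2699 m.

0.270 m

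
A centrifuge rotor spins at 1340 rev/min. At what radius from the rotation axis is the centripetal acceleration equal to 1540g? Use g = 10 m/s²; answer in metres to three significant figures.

0.782 m

ω = 1340 rev/min × 2π/60 = 140.3 rad/s.
a_c = ω²r = 1540g ⇒ r = 1540 × 10.0 / (140.3)² = 15400/19690 = 0.7821 m.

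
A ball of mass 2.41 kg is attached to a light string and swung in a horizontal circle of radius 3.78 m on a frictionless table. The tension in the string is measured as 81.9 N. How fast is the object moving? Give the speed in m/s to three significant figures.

11.3 m/s

T = m v²/r ⇒ v = √(T r / m) = √(81.9 × 3.78 / 2.41) = √128.5 = 11.33 m/s.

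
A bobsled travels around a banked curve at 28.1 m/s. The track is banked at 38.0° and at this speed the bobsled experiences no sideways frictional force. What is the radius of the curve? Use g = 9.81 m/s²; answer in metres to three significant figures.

Frictionless banking: tanθ = v²/(rg), so r = v²/(g tanθ).
r = (28.1)²/(9.81 × tan 38.0°) = 789.6/(9.81 × 0.7813) = 789.6/7.664 = 103.0 m.

103 m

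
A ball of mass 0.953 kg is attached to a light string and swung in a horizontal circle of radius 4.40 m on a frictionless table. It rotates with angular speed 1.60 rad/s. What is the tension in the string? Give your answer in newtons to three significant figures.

v = ωr = 1.60 × 4.40 = 7.040 m/s.
The tension is the only horizontal force, so it supplies the full centripetal force: T = m v²/r = 0.953 × (7.040)²/4.40 = 0.953 × 49.56/4.40 = 10.73 N.

10.7 N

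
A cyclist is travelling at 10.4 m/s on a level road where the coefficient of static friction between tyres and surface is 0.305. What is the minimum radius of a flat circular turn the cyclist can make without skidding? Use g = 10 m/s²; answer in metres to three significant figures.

35.5 m

At the limit, μ_s m g = m v²/r, so r_min = v²/(μ_s g) = (10.4)²/(0.305 × 10.0) = 108.2/3.050 = 35.46 m.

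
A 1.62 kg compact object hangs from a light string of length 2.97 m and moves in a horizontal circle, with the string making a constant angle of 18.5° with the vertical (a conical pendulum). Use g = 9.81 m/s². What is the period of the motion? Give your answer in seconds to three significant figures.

r = L sinθ = 0.9424 m. From T sinθ = mω²r and T cosθ = mg: tanθ = ω²r/g, so ω² = g tanθ / r = g/(L cosθ).
ω = √(g/(L cosθ)) = √(9.81/(2.97 × 0.9483)) = √3.483 = 1.866 rad/s.
Period = 2π/ω = 3.367 s.

3.37 s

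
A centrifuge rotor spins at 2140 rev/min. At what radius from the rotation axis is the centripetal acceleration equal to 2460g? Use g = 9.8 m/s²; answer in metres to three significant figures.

ω = 2140 rev/min × 2π/60 = 224.1 rad/s.
a_c = ω²r = 2460g ⇒ r = 2460 × 9.8 / (224.1)² = 24110/50220 = 0.4800 m.

0.480 m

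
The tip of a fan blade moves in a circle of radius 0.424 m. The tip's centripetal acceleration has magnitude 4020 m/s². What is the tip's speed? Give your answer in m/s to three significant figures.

41.3 m/s

a_c = v²/r ⇒ v = √(a_c · r) = √(4020 × 0.424) = √1704 = 41.29 m/s.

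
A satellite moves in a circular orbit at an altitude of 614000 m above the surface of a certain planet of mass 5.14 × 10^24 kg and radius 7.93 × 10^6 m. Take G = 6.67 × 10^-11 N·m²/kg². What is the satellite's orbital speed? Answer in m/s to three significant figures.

Orbital radius r = R + h = 7.93 × 10^6 + 614000 = 8.544 × 10^6 m.
Gravity supplies the centripetal force: G M m / r² = m v² / r, so v = √(GM/r).
v = √(6.67 × 10^-11 × 5.14 × 10^24 / 8.544 × 10^6) = √(4.013 × 10^7) = 6335 m/s.

6330 m/s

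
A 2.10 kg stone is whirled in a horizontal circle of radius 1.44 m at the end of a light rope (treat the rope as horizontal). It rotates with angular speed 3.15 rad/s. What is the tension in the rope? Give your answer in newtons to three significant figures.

v = ωr = 3.15 × 1.44 = 4.536 m/s.
The tension is the only horizontal force, so it supplies the full centripetal force: T = m v²/r = 2.10 × (4.536)²/1.44 = 2.10 × 20.58/1.44 = 30.01 N.

30.0 N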